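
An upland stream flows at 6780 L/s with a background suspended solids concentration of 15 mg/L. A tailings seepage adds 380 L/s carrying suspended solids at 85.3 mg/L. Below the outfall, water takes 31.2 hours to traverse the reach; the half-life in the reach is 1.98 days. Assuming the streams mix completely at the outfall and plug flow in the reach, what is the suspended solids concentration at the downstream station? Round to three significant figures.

11.9 mg/L

Flow-weighted average: C = (6780·15.00 + 380.0·85.30) / 7160 = 134100/7160 = 18.73 mg/L.
Half-life 1.98 d → k = ln 2 / 1.98 = 0.3501 d⁻¹.
Decay over the reach: 18.73·exp(−kt) = 18.73·0.6344 = 11.88 mg/L.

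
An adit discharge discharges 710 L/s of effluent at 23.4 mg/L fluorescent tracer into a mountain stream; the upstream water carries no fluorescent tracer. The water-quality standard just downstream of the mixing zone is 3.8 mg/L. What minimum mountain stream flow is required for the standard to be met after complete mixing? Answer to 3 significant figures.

Set C_mix = 3.8: (Q·0 + 710.0·23.40) / (Q + 710.0) = 3.8
→ Q = 710.0·(23.40 − 3.8)/(3.8 − 0) = 3662 L/s.

3660 L/s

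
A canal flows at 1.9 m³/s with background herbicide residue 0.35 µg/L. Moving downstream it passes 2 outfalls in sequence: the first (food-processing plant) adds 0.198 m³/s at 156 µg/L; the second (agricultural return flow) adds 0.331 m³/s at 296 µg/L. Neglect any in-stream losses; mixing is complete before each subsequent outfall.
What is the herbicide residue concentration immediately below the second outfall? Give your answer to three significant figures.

53.3 µg/L

After outfall 1: Q = 1.900 + 0.1980 = 2.098 m³/s; C = (1.900·0.3500 + 0.1980·156.0)/2.098 = 15.04 µg/L.
After outfall 2: Q = 2.098 + 0.3310 = 2.429 m³/s; C = (2.098·15.04 + 0.3310·296.0)/2.429 = 53.33 µg/L.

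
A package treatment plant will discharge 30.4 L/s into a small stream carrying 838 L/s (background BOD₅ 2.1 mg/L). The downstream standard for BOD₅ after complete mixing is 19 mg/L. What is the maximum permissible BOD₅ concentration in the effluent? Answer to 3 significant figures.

485 mg/L

At the limit, (Qr·Cr + Qe·Cₑ)/(Qr + Qe) = 19:
Cₑ = (868.4·19 − 838.0·2.100) / 30.40 = 484.9 mg/L.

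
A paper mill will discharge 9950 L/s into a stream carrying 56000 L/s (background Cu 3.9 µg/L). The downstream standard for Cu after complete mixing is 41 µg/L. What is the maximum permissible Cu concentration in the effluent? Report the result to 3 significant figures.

At the limit, (Qr·Cr + Qe·Cₑ)/(Qr + Qe) = 41:
Cₑ = (65950·41 − 56000·3.900) / 9950 = 249.8 µg/L.

250 µg/L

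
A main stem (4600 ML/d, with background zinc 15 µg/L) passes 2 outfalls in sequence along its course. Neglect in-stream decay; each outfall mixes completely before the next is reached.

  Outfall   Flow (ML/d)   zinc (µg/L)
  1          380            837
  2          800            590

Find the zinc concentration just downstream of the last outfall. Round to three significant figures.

149 µg/L

Below outfall 1: Q → 4980 ML/d, C = (4600·15.00 + 380.0·837.0)/4980 = 77.72 µg/L.
Below outfall 2: Q → 5780 ML/d, C = (4980·77.72 + 800.0·590.0)/5780 = 148.6 µg/L.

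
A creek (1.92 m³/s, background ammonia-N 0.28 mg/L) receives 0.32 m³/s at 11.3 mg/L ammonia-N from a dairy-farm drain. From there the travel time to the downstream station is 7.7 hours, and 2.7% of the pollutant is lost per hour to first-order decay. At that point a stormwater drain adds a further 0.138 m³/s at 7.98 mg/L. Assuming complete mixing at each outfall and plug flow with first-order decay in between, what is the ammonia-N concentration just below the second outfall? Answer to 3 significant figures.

After mixing, C = (1.920·0.2800 + 0.3200·11.30) / 2.240 = 4.154/2.240 = 1.854 mg/L; combined flow 2.240 m³/s.
2.7%/h lost → k = −ln(1 − 0.027) = 0.02737 h⁻¹.
Applying C = C₀e^(−kt): 1.854 × 0.8100 = 1.502 mg/L.
Second outfall: C = (2.240·1.502 + 0.1380·7.980)/2.378 = 1.878 mg/L.

1.88 mg/L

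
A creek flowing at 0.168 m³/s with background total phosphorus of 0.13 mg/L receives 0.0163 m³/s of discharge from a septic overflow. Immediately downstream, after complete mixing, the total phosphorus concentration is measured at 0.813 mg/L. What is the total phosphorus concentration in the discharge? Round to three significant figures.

Mass balance: 0.1680·0.1300 + 0.01630·Cₑ = 0.1843·0.8130
→ Cₑ = (0.1843·0.8130 − 0.1680·0.1300) / 0.01630 = 7.853 mg/L.

7.85 mg/L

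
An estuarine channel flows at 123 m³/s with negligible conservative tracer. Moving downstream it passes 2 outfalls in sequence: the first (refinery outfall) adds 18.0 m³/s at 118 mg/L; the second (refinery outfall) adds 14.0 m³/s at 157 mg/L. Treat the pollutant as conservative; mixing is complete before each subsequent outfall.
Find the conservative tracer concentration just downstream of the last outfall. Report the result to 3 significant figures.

27.9 mg/L

Below outfall 1: Q → 141.0 m³/s, C = (123.0·0 + 18.00·118.0)/141.0 = 15.06 mg/L.
Below outfall 2: Q → 155.0 m³/s, C = (141.0·15.06 + 14.00·157.0)/155.0 = 27.88 mg/L.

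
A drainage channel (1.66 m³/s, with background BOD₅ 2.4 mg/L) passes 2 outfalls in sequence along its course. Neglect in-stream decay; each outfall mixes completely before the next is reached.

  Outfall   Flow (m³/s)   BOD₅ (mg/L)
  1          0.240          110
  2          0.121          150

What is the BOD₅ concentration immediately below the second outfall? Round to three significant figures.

After outfall 1: Q = 1.660 + 0.2400 = 1.900 m³/s; C = (1.660·2.400 + 0.2400·110.0)/1.900 = 15.99 mg/L.
After outfall 2: Q = 1.900 + 0.1210 = 2.021 m³/s; C = (1.900·15.99 + 0.1210·150.0)/2.021 = 24.01 mg/L.

24.0 mg/L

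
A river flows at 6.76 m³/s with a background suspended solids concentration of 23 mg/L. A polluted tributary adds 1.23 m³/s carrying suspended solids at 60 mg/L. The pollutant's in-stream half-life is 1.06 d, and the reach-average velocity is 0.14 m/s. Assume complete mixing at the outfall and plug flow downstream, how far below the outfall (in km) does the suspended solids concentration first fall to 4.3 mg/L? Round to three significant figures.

35.1 km

Mass balance: C = (6.760·23.00 + 1.230·60.00) / 7.990 = 229.3/7.990 = 28.70 mg/L.
Half-life 1.06 d → k = ln 2 / 1.06 = 0.6539 d⁻¹.
Set 28.70·exp(−k·t) = 4.3 → t = ln(28.70/4.3)/k = 250800 s = 69.67 h.
Distance = v·t = 0.14·250800 = 35110 m = 35.11 km.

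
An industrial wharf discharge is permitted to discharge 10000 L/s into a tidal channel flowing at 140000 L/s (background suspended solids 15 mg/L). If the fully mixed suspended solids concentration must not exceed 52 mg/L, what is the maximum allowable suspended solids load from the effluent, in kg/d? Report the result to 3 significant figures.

Mass balance at the limit: 140000·15.00 + 10000·Cₑ = 150000·52 → Cₑ = 570.0 mg/L.
10000 L/s = 10.00 m³/s. Load = 10.00 m³/s × 570.0 g/m³ × 86 400 s/d = 492500 kg/d.

492000 kg/d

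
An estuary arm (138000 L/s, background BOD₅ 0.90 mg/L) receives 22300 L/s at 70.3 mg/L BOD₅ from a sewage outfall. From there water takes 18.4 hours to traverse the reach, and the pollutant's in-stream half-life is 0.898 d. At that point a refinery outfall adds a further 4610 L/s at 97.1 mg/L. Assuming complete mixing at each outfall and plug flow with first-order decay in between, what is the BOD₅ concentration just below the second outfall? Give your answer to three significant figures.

Mixed concentration C = ΣQC/ΣQ = (138000·0.9000 + 22300·70.30) / 160300 = 1692000/160300 = 10.55 mg/L; combined flow 160300 L/s.
Half-life 0.898 d → k = ln 2 / 0.898 = 0.7719 d⁻¹.
After decay, C = 10.55 × e^(−kt) = 10.55 × 0.5533 = 5.840 mg/L.
At the second outfall, C = (160300·5.840 + 4610·97.10) / (160300 + 4610) = 8.391 mg/L.

8.39 mg/L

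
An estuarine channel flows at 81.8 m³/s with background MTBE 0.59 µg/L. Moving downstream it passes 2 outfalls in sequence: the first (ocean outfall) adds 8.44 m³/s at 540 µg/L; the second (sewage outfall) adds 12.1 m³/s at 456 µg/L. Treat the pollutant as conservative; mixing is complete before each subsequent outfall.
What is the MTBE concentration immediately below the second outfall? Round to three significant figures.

Outfall 1: combined Q = 90.24 m³/s; C = (81.80·0.5900 + 8.440·540.0)/90.24 = 51.04 µg/L.
Outfall 2: combined Q = 102.3 m³/s; C = (90.24·51.04 + 12.10·456.0)/102.3 = 98.92 µg/L.

98.9 µg/L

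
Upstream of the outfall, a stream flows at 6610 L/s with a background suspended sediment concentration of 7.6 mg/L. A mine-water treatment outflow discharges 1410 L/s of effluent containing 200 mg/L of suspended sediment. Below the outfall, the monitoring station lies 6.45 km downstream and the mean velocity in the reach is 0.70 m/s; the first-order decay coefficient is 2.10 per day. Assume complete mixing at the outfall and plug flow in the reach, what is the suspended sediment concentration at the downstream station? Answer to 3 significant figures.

33.1 mg/L

Conservation of mass: C = (6610·7.600 + 1410·200.0) / 8020 = 332200/8020 = 41.43 mg/L.
Travel time t = 6.45·1000 / 0.70 = 9214 s = 2.560 h.
Applying C = C₀e^(−kt): 41.43 × 0.7993 = 33.11 mg/L.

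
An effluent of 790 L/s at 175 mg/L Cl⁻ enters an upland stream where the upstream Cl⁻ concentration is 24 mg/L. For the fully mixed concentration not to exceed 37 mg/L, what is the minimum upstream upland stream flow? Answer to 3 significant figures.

Set C_mix = 37: (Q·24.00 + 790.0·175.0) / (Q + 790.0) = 37
→ Q = 790.0·(175.0 − 37)/(37 − 24.00) = 8386 L/s.

8390 L/s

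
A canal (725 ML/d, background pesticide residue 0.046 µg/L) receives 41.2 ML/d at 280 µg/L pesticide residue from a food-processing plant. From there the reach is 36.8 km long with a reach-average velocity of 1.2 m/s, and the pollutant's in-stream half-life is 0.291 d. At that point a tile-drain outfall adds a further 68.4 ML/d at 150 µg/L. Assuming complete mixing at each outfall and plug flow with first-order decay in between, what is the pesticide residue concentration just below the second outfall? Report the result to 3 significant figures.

18.2 µg/L

After mixing, C = (725.0·0.04600 + 41.20·280.0) / 766.2 = 11570/766.2 = 15.10 µg/L; combined flow 766.2 ML/d.
Travel time t = 36.8·1000 / 1.2 = 30670 s = 8.519 h.
Half-life 0.291 d → k = ln 2 / 0.291 = 2.382 d⁻¹.
Decay over the reach: 15.10·exp(−kt) = 15.10·0.4294 = 6.483 µg/L.
At the second outfall, C = (766.2·6.483 + 68.40·150.0) / (766.2 + 68.40) = 18.25 µg/L.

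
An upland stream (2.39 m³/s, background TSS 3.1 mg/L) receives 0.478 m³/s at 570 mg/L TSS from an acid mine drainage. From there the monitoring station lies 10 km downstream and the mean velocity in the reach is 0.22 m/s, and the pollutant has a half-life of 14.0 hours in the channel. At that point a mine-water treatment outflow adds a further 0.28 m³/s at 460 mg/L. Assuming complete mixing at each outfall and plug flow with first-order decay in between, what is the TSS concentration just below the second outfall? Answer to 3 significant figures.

Flow-weighted average: C = (2.390·3.100 + 0.4780·570.0) / 2.868 = 279.9/2.868 = 97.58 mg/L; combined flow 2.868 m³/s.
Travel time t = 10·1000 / 0.22 = 45450 s = 12.63 h.
Half-life 14.0 h → k = ln 2 / 14.0 = 0.04951 h⁻¹ = 1.188 d⁻¹.
After decay, C = 97.58 × e^(−kt) = 97.58 × 0.5352 = 52.23 mg/L.
At the second outfall, C = (2.868·52.23 + 0.2800·460.0) / (2.868 + 0.2800) = 88.50 mg/L.

88.5 mg/L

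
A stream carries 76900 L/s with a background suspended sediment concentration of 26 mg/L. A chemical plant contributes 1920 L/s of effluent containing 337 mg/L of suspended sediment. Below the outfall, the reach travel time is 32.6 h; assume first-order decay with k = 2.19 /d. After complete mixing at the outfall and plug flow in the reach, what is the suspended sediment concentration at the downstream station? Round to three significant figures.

1.71 mg/L

Flow-weighted average: C = (76900·26.00 + 1920·337.0) / 78820 = 2646000/78820 = 33.58 mg/L.
After decay, C = 33.58 × e^(−kt) = 33.58 × 0.05106 = 1.714 mg/L.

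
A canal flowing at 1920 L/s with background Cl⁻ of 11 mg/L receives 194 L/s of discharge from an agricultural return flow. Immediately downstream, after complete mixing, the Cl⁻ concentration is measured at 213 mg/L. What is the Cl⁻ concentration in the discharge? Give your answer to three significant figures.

Mass balance: 1920·11.00 + 194.0·Cₑ = 2114·213.0
→ Cₑ = (2114·213.0 − 1920·11.00) / 194.0 = 2212 mg/L.

2210 mg/L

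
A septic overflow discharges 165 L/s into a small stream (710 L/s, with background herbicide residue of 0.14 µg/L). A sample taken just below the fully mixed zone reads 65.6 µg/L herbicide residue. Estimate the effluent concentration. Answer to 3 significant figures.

347 µg/L

Mass balance: 710.0·0.1400 + 165.0·Cₑ = 875.0·65.60
→ Cₑ = (875.0·65.60 − 710.0·0.1400) / 165.0 = 347.3 µg/L.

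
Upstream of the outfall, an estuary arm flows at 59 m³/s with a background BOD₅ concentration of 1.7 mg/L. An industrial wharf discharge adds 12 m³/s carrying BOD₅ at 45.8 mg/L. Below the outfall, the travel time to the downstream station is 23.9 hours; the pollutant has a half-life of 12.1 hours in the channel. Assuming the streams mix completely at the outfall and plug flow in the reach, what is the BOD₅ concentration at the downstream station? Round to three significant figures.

2.33 mg/L

After mixing, C = (59.00·1.700 + 12.00·45.80) / 71.00 = 649.9/71.00 = 9.154 mg/L.
Half-life 12.1 h → k = ln 2 / 12.1 = 0.05728 h⁻¹ = 1.375 d⁻¹.
First-order decay: C = 9.154·exp(−k·t) = 9.154·0.2543 = 2.328 mg/L.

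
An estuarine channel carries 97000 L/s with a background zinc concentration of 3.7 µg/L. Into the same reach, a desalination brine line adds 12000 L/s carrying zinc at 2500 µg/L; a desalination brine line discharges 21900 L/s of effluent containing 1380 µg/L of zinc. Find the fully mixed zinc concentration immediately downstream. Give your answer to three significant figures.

463 µg/L

After mixing, C = (97000·3.700 + 12000·2500 + 21900·1380) / 130900 = 60580000/130900 = 462.8 µg/L.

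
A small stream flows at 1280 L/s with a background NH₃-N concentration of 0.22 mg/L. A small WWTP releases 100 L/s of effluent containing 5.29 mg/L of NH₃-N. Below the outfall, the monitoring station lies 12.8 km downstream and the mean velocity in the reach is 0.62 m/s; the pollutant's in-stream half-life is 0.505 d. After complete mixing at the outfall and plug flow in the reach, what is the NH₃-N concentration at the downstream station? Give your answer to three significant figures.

0.423 mg/L

Mass balance: C = (1280·0.2200 + 100.0·5.290) / 1380 = 810.6/1380 = 0.5874 mg/L.
Travel time t = 12.8·1000 / 0.62 = 20650 s = 5.735 h.
Half-life 0.505 d → k = ln 2 / 0.505 = 1.373 d⁻¹.
Applying C = C₀e^(−kt): 0.5874 × 0.7204 = 0.4231 mg/L.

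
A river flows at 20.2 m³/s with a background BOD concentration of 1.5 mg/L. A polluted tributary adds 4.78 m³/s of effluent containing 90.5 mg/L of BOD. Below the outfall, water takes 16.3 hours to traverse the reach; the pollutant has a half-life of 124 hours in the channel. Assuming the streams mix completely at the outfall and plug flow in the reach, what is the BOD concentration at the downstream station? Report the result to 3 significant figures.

Mass balance: C = (20.20·1.500 + 4.780·90.50) / 24.98 = 462.9/24.98 = 18.53 mg/L.
Half-life 124 h → k = ln 2 / 124 = 0.005590 h⁻¹ = 0.1342 d⁻¹.
Decay over the reach: 18.53·exp(−kt) = 18.53·0.9129 = 16.92 mg/L.

16.9 mg/L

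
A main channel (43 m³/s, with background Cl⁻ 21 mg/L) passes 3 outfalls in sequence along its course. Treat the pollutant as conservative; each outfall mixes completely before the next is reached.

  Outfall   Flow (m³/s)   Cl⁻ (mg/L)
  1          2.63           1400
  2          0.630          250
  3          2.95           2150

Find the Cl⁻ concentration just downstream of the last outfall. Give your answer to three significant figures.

225 mg/L

After outfall 1: Q = 43.00 + 2.630 = 45.63 m³/s; C = (43.00·21.00 + 2.630·1400)/45.63 = 100.5 mg/L.
After outfall 2: Q = 45.63 + 0.6300 = 46.26 m³/s; C = (45.63·100.5 + 0.6300·250.0)/46.26 = 102.5 mg/L.
After outfall 3: Q = 46.26 + 2.950 = 49.21 m³/s; C = (46.26·102.5 + 2.950·2150)/49.21 = 225.3 mg/L.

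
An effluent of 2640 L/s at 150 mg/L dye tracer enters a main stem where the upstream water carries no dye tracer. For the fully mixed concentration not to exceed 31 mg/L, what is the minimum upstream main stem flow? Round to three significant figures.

10100 L/s

Set C_mix = 31: (Q·0 + 2640·150.0) / (Q + 2640) = 31
→ Q = 2640·(150.0 − 31)/(31 − 0) = 10130 L/s.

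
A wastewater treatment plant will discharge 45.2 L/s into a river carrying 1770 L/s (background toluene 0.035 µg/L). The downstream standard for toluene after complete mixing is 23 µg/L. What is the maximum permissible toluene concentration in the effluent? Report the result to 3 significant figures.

At the limit, (Qr·Cr + Qe·Cₑ)/(Qr + Qe) = 23:
Cₑ = (1815·23 − 1770·0.03500) / 45.20 = 922.3 µg/L.

922 µg/L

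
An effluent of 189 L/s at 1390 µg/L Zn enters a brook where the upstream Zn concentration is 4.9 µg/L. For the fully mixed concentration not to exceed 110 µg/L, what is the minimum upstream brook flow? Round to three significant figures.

Set C_mix = 110: (Q·4.900 + 189.0·1390) / (Q + 189.0) = 110
→ Q = 189.0·(1390 − 110)/(110 − 4.900) = 2302 L/s.

2300 L/s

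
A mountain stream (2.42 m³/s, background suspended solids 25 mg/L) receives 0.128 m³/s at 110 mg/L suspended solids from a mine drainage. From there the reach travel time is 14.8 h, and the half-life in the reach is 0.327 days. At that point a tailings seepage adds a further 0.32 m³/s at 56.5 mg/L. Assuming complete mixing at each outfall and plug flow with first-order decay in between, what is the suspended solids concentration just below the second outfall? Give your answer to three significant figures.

Mass balance: C = (2.420·25.00 + 0.1280·110.0) / 2.548 = 74.58/2.548 = 29.27 mg/L; combined flow 2.548 m³/s.
Half-life 0.327 d → k = ln 2 / 0.327 = 2.120 d⁻¹.
After decay, C = 29.27 × e^(−kt) = 29.27 × 0.2706 = 7.920 mg/L.
At the second outfall, C = (2.548·7.920 + 0.3200·56.50) / (2.548 + 0.3200) = 13.34 mg/L.

13.3 mg/L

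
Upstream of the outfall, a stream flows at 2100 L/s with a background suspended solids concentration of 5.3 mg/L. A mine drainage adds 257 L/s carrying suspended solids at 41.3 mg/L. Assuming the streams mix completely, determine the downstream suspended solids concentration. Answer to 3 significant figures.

Mixed concentration C = ΣQC/ΣQ = (2100·5.300 + 257.0·41.30) / 2357 = 21740/2357 = 9.225 mg/L.

9.23 mg/L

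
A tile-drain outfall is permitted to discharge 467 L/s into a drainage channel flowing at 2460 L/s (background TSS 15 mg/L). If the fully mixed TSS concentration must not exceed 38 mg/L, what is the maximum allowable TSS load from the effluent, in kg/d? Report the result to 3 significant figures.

Mass balance at the limit: 2460·15.00 + 467.0·Cₑ = 2927·38 → Cₑ = 159.2 mg/L.
467.0 L/s = 0.4670 m³/s. Load = 0.4670 m³/s × 159.2 g/m³ × 86 400 s/d = 6422 kg/d.

6420 kg/d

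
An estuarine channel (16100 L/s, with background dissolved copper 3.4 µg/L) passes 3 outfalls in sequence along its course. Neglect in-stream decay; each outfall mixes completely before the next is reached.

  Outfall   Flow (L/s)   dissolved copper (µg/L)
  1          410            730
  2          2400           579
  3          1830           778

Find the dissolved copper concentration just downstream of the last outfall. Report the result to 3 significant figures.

After outfall 1: Q = 16100 + 410.0 = 16510 L/s; C = (16100·3.400 + 410.0·730.0)/16510 = 21.44 µg/L.
After outfall 2: Q = 16510 + 2400 = 18910 L/s; C = (16510·21.44 + 2400·579.0)/18910 = 92.21 µg/L.
After outfall 3: Q = 18910 + 1830 = 20740 L/s; C = (18910·92.21 + 1830·778.0)/20740 = 152.7 µg/L.

153 µg/L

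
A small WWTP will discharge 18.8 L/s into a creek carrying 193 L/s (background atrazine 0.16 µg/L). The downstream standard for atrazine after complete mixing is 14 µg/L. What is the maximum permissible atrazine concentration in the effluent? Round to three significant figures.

At the limit, (Qr·Cr + Qe·Cₑ)/(Qr + Qe) = 14:
Cₑ = (211.8·14 − 193.0·0.1600) / 18.80 = 156.1 µg/L.

156 µg/L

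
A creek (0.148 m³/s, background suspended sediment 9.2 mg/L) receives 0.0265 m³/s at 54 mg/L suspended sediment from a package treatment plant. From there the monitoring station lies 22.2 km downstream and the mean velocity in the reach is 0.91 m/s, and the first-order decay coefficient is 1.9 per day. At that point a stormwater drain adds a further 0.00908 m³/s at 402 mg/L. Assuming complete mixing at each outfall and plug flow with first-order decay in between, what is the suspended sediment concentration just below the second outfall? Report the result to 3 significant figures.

28.8 mg/L

Conservation of mass: C = (0.1480·9.200 + 0.02650·54.00) / 0.1745 = 2.793/0.1745 = 16.00 mg/L; combined flow 0.1745 m³/s.
Travel time t = 22.2·1000 / 0.91 = 24400 s = 6.777 h.
Decay over the reach: 16.00·exp(−kt) = 16.00·0.5848 = 9.359 mg/L.
Second outfall: C = (0.1745·9.359 + 0.009080·402.0)/0.1836 = 28.78 mg/L.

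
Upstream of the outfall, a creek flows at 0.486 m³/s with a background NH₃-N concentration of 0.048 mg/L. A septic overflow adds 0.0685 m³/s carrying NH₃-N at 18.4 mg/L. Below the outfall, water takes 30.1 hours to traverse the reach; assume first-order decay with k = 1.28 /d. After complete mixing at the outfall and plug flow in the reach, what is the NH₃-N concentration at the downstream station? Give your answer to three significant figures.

0.465 mg/L

After mixing, C = (0.4860·0.04800 + 0.06850·18.40) / 0.5545 = 1.284/0.5545 = 2.315 mg/L.
First-order decay: C = 2.315·exp(−k·t) = 2.315·0.2008 = 0.4649 mg/L.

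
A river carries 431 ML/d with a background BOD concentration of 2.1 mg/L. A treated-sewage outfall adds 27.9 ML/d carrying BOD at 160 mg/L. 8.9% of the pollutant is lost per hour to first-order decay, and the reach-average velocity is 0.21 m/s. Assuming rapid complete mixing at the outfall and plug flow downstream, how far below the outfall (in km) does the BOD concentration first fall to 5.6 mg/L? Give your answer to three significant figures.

Mixed concentration C = ΣQC/ΣQ = (431.0·2.100 + 27.90·160.0) / 458.9 = 5369/458.9 = 11.70 mg/L.
8.9%/h lost → k = −ln(1 − 0.089) = 0.09321 h⁻¹.
Set 11.70·exp(−k·t) = 5.6 → t = ln(11.70/5.6)/k = 28460 s = 7.905 h.
Distance = v·t = 0.21·28460 = 5976 m = 5.976 km.

5.98 km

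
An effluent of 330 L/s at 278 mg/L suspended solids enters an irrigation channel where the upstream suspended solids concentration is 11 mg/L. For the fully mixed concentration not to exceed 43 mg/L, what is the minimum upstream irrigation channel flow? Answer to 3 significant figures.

2420 L/s

Set C_mix = 43: (Q·11.00 + 330.0·278.0) / (Q + 330.0) = 43
→ Q = 330.0·(278.0 − 43)/(43 − 11.00) = 2423 L/s.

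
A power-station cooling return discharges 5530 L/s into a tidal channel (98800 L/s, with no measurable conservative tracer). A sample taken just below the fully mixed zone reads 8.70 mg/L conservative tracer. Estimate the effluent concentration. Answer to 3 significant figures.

Mass balance: 98800·0 + 5530·Cₑ = 104300·8.700
→ Cₑ = (104300·8.700 − 98800·0) / 5530 = 164.1 mg/L.

164 mg/L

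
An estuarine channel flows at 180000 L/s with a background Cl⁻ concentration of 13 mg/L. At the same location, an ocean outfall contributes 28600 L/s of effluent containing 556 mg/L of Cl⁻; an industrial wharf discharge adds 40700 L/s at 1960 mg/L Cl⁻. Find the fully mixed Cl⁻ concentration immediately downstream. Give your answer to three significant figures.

393 mg/L

Mass balance: C = (180000·13.00 + 28600·556.0 + 40700·1960) / 249300 = 98010000/249300 = 393.2 mg/L.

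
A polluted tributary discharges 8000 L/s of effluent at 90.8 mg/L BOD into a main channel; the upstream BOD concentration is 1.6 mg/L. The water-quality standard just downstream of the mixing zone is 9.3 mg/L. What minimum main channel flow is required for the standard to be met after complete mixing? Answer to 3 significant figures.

Set C_mix = 9.3: (Q·1.600 + 8000·90.80) / (Q + 8000) = 9.3
→ Q = 8000·(90.80 − 9.3)/(9.3 − 1.600) = 84680 L/s.

84700 L/s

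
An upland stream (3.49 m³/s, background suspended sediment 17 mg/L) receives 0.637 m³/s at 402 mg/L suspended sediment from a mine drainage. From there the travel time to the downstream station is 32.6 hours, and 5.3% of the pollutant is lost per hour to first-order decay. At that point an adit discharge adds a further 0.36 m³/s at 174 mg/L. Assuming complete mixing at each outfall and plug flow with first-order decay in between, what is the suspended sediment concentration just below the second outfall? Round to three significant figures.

25.9 mg/L

After mixing, C = (3.490·17.00 + 0.6370·402.0) / 4.127 = 315.4/4.127 = 76.42 mg/L; combined flow 4.127 m³/s.
5.3%/h lost → k = −ln(1 − 0.053) = 0.05446 h⁻¹.
After decay, C = 76.42 × e^(−kt) = 76.42 × 0.1694 = 12.95 mg/L.
Second outfall: C = (4.127·12.95 + 0.3600·174.0)/4.487 = 25.87 mg/L.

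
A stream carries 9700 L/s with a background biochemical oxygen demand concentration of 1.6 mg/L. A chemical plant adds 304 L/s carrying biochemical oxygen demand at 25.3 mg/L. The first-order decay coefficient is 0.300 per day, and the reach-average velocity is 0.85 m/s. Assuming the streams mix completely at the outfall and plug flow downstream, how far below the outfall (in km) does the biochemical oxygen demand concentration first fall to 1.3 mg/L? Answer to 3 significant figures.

After mixing, C = (9700·1.600 + 304.0·25.30) / 10000 = 23210/10000 = 2.320 mg/L.
Set 2.320·exp(−k·t) = 1.3 → t = ln(2.320/1.3)/k = 166800 s = 46.34 h.
Distance = v·t = 0.85·166800 = 141800 m = 141.8 km.

142 km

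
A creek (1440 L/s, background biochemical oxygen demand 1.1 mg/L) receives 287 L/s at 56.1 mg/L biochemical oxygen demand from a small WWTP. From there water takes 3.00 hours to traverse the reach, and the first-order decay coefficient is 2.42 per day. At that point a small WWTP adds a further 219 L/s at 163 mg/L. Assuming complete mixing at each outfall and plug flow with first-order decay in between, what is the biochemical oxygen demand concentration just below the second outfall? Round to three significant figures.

Mixed concentration C = ΣQC/ΣQ = (1440·1.100 + 287.0·56.10) / 1727 = 17680/1727 = 10.24 mg/L; combined flow 1727 L/s.
First-order decay: C = 10.24·exp(−k·t) = 10.24·0.7390 = 7.567 mg/L.
At the second outfall, C = (1727·7.567 + 219.0·163.0) / (1727 + 219.0) = 25.06 mg/L.

25.1 mg/L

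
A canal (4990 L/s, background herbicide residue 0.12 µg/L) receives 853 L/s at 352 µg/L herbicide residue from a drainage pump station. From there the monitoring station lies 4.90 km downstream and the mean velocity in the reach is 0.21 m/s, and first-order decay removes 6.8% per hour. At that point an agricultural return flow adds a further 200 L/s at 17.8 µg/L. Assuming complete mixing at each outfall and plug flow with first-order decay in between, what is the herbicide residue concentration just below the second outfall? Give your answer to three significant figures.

After mixing, C = (4990·0.1200 + 853.0·352.0) / 5843 = 300900/5843 = 51.49 µg/L; combined flow 5843 L/s.
Travel time t = 4.90·1000 / 0.21 = 23330 s = 6.481 h.
6.8%/h lost → k = −ln(1 − 0.068) = 0.07042 h⁻¹.
After decay, C = 51.49 × e^(−kt) = 51.49 × 0.6335 = 32.62 µg/L.
At the second outfall, C = (5843·32.62 + 200.0·17.80) / (5843 + 200.0) = 32.13 µg/L.

32.1 µg/L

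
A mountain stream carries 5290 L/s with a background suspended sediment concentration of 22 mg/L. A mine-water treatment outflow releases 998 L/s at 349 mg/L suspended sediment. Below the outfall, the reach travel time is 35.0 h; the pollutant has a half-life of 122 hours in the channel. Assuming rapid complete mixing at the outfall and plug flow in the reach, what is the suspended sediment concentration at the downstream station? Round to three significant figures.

60.6 mg/L

Flow-weighted average: C = (5290·22.00 + 998.0·349.0) / 6288 = 464700/6288 = 73.90 mg/L.
Half-life 122 h → k = ln 2 / 122 = 0.005682 h⁻¹ = 0.1364 d⁻¹.
First-order decay: C = 73.90·exp(−k·t) = 73.90·0.8197 = 60.57 mg/L.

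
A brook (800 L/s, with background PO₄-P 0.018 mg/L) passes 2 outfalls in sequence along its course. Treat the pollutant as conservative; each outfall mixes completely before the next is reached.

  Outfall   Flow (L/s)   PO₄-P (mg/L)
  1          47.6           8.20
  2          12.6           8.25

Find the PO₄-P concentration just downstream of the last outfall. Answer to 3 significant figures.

Outfall 1: combined Q = 847.6 L/s; C = (800.0·0.01800 + 47.60·8.200)/847.6 = 0.4775 mg/L.
Outfall 2: combined Q = 860.2 L/s; C = (847.6·0.4775 + 12.60·8.250)/860.2 = 0.5913 mg/L.

0.591 mg/L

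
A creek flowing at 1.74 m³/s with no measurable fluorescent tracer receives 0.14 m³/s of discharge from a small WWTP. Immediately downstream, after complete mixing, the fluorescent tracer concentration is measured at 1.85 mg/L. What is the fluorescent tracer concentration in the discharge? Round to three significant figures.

24.8 mg/L

Mass balance: 1.740·0 + 0.1400·Cₑ = 1.880·1.850
→ Cₑ = (1.880·1.850 − 1.740·0) / 0.1400 = 24.84 mg/L.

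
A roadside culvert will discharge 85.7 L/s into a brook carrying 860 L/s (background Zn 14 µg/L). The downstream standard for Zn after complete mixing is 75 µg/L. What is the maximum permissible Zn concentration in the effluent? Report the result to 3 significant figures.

At the limit, (Qr·Cr + Qe·Cₑ)/(Qr + Qe) = 75:
Cₑ = (945.7·75 − 860.0·14.00) / 85.70 = 687.1 µg/L.

687 µg/L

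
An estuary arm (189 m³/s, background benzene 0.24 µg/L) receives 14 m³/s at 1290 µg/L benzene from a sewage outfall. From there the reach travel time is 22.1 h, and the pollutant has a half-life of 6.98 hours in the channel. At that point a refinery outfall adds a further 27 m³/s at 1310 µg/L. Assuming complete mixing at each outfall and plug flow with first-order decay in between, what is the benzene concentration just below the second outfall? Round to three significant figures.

163 µg/L

Mass balance: C = (189.0·0.2400 + 14.00·1290) / 203.0 = 18110/203.0 = 89.19 µg/L; combined flow 203.0 m³/s.
Half-life 6.98 h → k = ln 2 / 6.98 = 0.09930 h⁻¹ = 2.383 d⁻¹.
First-order decay: C = 89.19·exp(−k·t) = 89.19·0.1114 = 9.936 µg/L.
Second outfall: C = (203.0·9.936 + 27.00·1310)/230.0 = 162.6 µg/L.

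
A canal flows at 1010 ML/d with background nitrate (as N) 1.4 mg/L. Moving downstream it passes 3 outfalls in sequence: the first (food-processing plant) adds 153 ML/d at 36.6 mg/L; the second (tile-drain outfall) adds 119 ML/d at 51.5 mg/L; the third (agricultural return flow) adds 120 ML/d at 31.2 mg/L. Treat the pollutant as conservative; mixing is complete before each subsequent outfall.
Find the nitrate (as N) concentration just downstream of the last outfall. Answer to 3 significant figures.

Outfall 1: combined Q = 1163 ML/d; C = (1010·1.400 + 153.0·36.60)/1163 = 6.031 mg/L.
Outfall 2: combined Q = 1282 ML/d; C = (1163·6.031 + 119.0·51.50)/1282 = 10.25 mg/L.
Outfall 3: combined Q = 1402 ML/d; C = (1282·10.25 + 120.0·31.20)/1402 = 12.04 mg/L.

12.0 mg/L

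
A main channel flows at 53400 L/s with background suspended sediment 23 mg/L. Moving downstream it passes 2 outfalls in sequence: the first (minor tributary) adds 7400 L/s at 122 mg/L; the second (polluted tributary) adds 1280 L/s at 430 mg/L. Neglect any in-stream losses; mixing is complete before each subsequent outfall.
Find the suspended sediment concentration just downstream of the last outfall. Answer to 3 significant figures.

Below outfall 1: Q → 60800 L/s, C = (53400·23.00 + 7400·122.0)/60800 = 35.05 mg/L.
Below outfall 2: Q → 62080 L/s, C = (60800·35.05 + 1280·430.0)/62080 = 43.19 mg/L.

43.2 mg/L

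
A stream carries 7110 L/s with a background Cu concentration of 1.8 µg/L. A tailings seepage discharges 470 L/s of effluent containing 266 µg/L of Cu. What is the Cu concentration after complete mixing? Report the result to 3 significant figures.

18.2 µg/L

Mixed concentration C = ΣQC/ΣQ = (7110·1.800 + 470.0·266.0) / 7580 = 137800/7580 = 18.18 µg/L.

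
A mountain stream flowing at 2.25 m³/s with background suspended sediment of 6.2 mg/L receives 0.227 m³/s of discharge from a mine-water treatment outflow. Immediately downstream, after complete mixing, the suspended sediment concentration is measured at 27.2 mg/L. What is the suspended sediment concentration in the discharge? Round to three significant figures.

Mass balance: 2.250·6.200 + 0.2270·Cₑ = 2.477·27.20
→ Cₑ = (2.477·27.20 − 2.250·6.200) / 0.2270 = 235.3 mg/L.

235 mg/L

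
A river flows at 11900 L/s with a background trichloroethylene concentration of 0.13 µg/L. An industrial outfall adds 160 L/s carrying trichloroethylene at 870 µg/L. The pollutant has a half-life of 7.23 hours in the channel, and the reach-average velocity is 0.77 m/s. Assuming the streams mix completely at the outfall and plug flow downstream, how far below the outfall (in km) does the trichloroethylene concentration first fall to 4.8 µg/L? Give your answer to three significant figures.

Conservation of mass: C = (11900·0.1300 + 160.0·870.0) / 12060 = 140700/12060 = 11.67 µg/L.
Half-life 7.23 h → k = ln 2 / 7.23 = 0.09587 h⁻¹ = 2.301 d⁻¹.
Set 11.67·exp(−k·t) = 4.8 → t = ln(11.67/4.8)/k = 33360 s = 9.267 h.
Distance = v·t = 0.77·33360 = 25690 m = 25.69 km.

25.7 km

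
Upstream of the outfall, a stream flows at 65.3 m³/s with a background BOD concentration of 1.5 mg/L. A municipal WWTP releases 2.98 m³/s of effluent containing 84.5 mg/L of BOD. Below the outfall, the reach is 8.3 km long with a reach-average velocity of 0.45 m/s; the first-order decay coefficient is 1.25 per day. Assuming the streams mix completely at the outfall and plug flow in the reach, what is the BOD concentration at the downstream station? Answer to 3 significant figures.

After mixing, C = (65.30·1.500 + 2.980·84.50) / 68.28 = 349.8/68.28 = 5.122 mg/L.
Travel time t = 8.3·1000 / 0.45 = 18440 s = 5.123 h.
Applying C = C₀e^(−kt): 5.122 × 0.7658 = 3.923 mg/L.

3.92 mg/L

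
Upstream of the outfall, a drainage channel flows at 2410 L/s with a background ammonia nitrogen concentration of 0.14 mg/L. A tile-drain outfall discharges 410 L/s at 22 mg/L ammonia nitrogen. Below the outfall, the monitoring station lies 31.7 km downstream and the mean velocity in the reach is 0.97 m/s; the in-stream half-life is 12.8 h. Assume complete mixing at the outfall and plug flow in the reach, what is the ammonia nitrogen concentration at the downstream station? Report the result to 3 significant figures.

2.03 mg/L

Flow-weighted average: C = (2410·0.1400 + 410.0·22.00) / 2820 = 9357/2820 = 3.318 mg/L.
Travel time t = 31.7·1000 / 0.97 = 32680 s = 9.078 h.
Half-life 12.8 h → k = ln 2 / 12.8 = 0.05415 h⁻¹ = 1.300 d⁻¹.
Applying C = C₀e^(−kt): 3.318 × 0.6117 = 2.030 mg/L.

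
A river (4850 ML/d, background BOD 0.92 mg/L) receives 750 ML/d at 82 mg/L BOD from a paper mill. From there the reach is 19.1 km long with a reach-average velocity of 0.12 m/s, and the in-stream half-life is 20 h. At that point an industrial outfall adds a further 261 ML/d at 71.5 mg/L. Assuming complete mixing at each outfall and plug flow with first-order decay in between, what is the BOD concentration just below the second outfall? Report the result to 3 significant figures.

5.62 mg/L

Mixed concentration C = ΣQC/ΣQ = (4850·0.9200 + 750.0·82.00) / 5600 = 65960/5600 = 11.78 mg/L; combined flow 5600 ML/d.
Travel time t = 19.1·1000 / 0.12 = 159200 s = 44.21 h.
Half-life 20 h → k = ln 2 / 20 = 0.03466 h⁻¹ = 0.8318 d⁻¹.
After decay, C = 11.78 × e^(−kt) = 11.78 × 0.2160 = 2.545 mg/L.
Second outfall: C = (5600·2.545 + 261.0·71.50)/5861 = 5.615 mg/L.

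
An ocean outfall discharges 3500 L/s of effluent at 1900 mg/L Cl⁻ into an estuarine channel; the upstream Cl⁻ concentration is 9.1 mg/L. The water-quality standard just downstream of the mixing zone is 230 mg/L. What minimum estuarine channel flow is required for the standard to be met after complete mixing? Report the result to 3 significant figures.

Set C_mix = 230: (Q·9.100 + 3500·1900) / (Q + 3500) = 230
→ Q = 3500·(1900 − 230)/(230 − 9.100) = 26460 L/s.

26500 L/s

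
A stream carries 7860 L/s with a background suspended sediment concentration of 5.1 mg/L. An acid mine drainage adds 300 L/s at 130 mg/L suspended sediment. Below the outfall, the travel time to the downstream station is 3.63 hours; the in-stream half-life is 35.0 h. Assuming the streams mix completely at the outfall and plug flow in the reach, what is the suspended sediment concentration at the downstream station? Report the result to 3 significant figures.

Conservation of mass: C = (7860·5.100 + 300.0·130.0) / 8160 = 79090/8160 = 9.692 mg/L.
Half-life 35.0 h → k = ln 2 / 35.0 = 0.01980 h⁻¹ = 0.4753 d⁻¹.
Applying C = C₀e^(−kt): 9.692 × 0.9306 = 9.020 mg/L.

9.02 mg/L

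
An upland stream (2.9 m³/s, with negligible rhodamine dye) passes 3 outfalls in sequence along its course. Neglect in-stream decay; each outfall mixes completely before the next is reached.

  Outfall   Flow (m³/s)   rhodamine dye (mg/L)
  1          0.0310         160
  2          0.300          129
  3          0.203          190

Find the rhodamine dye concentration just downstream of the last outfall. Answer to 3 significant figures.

23.9 mg/L

Outfall 1: combined Q = 2.931 m³/s; C = (2.900·0 + 0.03100·160.0)/2.931 = 1.692 mg/L.
Outfall 2: combined Q = 3.231 m³/s; C = (2.931·1.692 + 0.3000·129.0)/3.231 = 13.51 mg/L.
Outfall 3: combined Q = 3.434 m³/s; C = (3.231·13.51 + 0.2030·190.0)/3.434 = 23.95 mg/L.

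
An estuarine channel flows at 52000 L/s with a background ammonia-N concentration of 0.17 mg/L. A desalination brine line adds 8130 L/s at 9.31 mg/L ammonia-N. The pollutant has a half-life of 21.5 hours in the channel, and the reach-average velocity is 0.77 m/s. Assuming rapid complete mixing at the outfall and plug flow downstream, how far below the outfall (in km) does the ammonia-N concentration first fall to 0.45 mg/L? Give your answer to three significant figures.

97.9 km

After mixing, C = (52000·0.1700 + 8130·9.310) / 60130 = 84530/60130 = 1.406 mg/L.
Half-life 21.5 h → k = ln 2 / 21.5 = 0.03224 h⁻¹ = 0.7737 d⁻¹.
Set 1.406·exp(−k·t) = 0.45 → t = ln(1.406/0.45)/k = 127200 s = 35.33 h.
Distance = v·t = 0.77·127200 = 97940 m = 97.94 km.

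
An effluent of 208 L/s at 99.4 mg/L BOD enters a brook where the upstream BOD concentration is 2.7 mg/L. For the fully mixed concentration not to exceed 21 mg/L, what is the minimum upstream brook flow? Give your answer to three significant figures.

Set C_mix = 21: (Q·2.700 + 208.0·99.40) / (Q + 208.0) = 21
→ Q = 208.0·(99.40 − 21)/(21 − 2.700) = 891.1 L/s.

891 L/s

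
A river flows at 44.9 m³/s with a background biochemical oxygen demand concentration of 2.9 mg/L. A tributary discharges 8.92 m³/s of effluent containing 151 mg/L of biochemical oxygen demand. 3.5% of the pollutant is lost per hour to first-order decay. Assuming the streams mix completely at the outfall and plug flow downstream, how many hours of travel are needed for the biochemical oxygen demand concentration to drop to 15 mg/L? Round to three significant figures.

After mixing, C = (44.90·2.900 + 8.920·151.0) / 53.82 = 1477/53.82 = 27.45 mg/L.
3.5%/h lost → k = −ln(1 − 0.035) = 0.03563 h⁻¹.
27.45·exp(−k·t) = 15 → t = ln(27.45/15)/k = 61050 s = 16.96 h.

17.0 h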